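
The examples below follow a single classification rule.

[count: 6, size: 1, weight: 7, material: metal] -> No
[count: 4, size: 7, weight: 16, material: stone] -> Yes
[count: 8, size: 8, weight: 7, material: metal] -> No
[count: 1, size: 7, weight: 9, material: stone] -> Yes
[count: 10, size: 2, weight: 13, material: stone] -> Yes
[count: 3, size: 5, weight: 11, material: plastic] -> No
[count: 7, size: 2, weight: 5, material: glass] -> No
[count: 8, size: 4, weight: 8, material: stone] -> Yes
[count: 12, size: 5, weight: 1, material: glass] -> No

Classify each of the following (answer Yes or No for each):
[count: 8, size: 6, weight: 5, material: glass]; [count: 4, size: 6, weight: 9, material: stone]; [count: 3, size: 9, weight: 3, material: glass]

No, Yes, No

Rule: material is stone. This holds for each 'Yes' example and fails for each 'No' one.
[count: 8, size: 6, weight: 5, material: glass] → material is glass → No.
[count: 4, size: 6, weight: 9, material: stone] → material is stone → Yes.
[count: 3, size: 9, weight: 3, material: glass] → material is glass → No.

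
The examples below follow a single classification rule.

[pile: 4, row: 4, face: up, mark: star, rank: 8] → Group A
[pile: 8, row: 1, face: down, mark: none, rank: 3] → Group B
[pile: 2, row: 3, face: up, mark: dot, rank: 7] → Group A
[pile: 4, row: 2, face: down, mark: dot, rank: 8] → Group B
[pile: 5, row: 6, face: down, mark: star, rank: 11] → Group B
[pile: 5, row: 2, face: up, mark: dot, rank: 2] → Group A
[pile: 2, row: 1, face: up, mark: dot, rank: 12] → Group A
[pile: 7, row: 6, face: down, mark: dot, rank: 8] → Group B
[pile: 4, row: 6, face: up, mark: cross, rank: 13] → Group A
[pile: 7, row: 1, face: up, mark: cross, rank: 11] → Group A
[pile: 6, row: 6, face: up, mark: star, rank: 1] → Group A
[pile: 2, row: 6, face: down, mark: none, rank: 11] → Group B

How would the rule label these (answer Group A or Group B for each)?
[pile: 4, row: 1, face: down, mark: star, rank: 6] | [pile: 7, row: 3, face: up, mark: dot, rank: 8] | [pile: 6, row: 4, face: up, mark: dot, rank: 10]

The simplest hypothesis consistent with all the labels is: face is up.
Group B: [pile: 4, row: 1, face: down, mark: star, rank: 6], since face is down.
Group A: [pile: 7, row: 3, face: up, mark: dot, rank: 8], since face is up.
Group A: [pile: 6, row: 4, face: up, mark: dot, rank: 10], since face is up.

Group B, Group A, Group A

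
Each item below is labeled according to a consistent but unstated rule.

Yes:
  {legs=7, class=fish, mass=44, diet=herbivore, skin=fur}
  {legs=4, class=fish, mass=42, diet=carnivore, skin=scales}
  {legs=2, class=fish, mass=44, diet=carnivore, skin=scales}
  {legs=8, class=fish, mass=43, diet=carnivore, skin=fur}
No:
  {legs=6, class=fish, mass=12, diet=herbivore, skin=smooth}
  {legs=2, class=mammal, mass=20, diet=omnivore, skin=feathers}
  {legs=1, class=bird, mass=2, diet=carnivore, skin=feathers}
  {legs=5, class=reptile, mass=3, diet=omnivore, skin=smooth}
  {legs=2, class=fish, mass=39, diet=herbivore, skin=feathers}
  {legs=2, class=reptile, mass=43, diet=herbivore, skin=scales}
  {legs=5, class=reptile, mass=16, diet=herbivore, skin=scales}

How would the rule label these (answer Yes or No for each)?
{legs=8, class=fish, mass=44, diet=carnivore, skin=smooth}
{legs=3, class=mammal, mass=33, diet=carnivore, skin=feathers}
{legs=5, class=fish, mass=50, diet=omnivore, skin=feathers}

Yes, No, Yes

The rule appears to be: class is fish AND mass ≥ 42.
Yes: {legs=8, class=fish, mass=44, diet=carnivore, skin=smooth}, since class is fish, mass = 44. No: {legs=3, class=mammal, mass=33, diet=carnivore, skin=feathers}, since class is mammal, mass = 33. Yes: {legs=5, class=fish, mass=50, diet=omnivore, skin=feathers}, since class is fish, mass = 50.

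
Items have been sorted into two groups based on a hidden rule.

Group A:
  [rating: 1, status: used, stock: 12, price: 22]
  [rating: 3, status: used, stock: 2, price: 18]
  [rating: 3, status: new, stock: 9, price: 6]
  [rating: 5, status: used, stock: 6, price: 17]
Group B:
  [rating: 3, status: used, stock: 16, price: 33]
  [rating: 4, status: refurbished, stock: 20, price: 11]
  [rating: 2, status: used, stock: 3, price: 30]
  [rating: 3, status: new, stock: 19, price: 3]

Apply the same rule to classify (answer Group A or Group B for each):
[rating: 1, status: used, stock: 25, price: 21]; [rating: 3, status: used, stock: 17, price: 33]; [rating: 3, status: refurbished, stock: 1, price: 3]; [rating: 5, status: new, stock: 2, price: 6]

The rule appears to be: price ≤ 22 AND stock ≤ 12.
[rating: 1, status: used, stock: 25, price: 21]: price = 21, stock = 25, fails the rule → Group B. [rating: 3, status: used, stock: 17, price: 33]: price = 33, stock = 17, fails the rule → Group B. [rating: 3, status: refurbished, stock: 1, price: 3]: price = 3, stock = 1, has this property → Group A. [rating: 5, status: new, stock: 2, price: 6]: price = 6, stock = 2, has this property → Group A.

Group B, Group B, Group A, Group A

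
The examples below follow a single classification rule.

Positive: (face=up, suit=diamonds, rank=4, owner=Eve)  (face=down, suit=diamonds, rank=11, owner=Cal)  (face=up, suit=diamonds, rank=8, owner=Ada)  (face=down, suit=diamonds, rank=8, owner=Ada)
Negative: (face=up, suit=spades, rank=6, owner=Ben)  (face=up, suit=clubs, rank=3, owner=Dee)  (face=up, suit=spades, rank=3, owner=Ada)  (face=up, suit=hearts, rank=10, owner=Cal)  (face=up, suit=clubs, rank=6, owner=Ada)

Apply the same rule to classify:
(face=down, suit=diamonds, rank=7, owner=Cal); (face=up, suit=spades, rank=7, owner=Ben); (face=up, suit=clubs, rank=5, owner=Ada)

Positive, Negative, Negative

Comparing the two groups points to one rule — suit is diamonds.
Positive: (face=down, suit=diamonds, rank=7, owner=Cal), since suit is diamonds.
Negative: (face=up, suit=spades, rank=7, owner=Ben), since suit is spades.
Negative: (face=up, suit=clubs, rank=5, owner=Ada), since suit is clubs.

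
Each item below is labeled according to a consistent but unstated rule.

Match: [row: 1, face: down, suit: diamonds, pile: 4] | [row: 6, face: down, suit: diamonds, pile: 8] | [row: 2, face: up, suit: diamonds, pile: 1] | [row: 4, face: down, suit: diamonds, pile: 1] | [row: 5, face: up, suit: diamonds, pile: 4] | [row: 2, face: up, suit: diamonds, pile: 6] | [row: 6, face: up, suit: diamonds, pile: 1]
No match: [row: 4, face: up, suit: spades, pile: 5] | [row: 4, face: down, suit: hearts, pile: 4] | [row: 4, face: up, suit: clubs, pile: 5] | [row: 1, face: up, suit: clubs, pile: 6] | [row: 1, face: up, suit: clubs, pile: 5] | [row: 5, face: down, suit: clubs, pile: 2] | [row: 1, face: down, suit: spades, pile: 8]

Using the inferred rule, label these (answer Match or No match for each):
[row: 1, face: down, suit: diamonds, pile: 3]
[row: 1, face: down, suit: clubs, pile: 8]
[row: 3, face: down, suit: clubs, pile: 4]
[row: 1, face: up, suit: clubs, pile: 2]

Match, No match, No match, No match

A rule that fits every label: suit is diamonds — true of each 'Match' example, false of each 'No match' one.
[row: 1, face: down, suit: diamonds, pile: 3] → suit is diamonds → Match.
[row: 1, face: down, suit: clubs, pile: 8] → suit is clubs → No match.
[row: 3, face: down, suit: clubs, pile: 4] → suit is clubs → No match.
[row: 1, face: up, suit: clubs, pile: 2] → suit is clubs → No match.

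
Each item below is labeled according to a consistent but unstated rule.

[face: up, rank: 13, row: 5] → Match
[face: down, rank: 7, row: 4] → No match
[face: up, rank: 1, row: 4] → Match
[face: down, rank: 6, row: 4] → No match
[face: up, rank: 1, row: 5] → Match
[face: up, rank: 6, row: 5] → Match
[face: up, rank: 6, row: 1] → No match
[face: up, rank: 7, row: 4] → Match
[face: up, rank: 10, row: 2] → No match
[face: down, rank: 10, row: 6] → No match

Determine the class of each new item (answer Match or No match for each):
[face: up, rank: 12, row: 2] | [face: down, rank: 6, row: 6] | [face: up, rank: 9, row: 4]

The common property of the 'Match' items is: face is up AND row ≥ 4. No 'No match' item has it.
[face: up, rank: 12, row: 2] → face is up, row = 2 → No match. [face: down, rank: 6, row: 6] → face is down, row = 6 → No match. [face: up, rank: 9, row: 4] → face is up, row = 4 → Match.

No match, No match, Match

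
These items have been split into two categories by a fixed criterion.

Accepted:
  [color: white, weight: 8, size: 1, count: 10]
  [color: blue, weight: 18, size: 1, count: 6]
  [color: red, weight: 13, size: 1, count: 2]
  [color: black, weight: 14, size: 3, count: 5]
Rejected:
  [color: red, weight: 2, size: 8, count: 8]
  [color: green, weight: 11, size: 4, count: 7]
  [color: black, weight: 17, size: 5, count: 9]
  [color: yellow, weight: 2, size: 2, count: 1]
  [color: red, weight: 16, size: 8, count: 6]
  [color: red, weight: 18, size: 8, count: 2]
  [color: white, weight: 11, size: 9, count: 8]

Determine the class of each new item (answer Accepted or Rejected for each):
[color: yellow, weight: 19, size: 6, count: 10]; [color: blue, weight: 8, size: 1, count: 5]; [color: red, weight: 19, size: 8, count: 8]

Rejected, Accepted, Rejected

The classifier is using: size ≤ 3 AND count ≥ 2.
[color: yellow, weight: 19, size: 6, count: 10]: Rejected (size = 6, count = 10).
[color: blue, weight: 8, size: 1, count: 5]: Accepted (size = 1, count = 5).
[color: red, weight: 19, size: 8, count: 8]: Rejected (size = 8, count = 8).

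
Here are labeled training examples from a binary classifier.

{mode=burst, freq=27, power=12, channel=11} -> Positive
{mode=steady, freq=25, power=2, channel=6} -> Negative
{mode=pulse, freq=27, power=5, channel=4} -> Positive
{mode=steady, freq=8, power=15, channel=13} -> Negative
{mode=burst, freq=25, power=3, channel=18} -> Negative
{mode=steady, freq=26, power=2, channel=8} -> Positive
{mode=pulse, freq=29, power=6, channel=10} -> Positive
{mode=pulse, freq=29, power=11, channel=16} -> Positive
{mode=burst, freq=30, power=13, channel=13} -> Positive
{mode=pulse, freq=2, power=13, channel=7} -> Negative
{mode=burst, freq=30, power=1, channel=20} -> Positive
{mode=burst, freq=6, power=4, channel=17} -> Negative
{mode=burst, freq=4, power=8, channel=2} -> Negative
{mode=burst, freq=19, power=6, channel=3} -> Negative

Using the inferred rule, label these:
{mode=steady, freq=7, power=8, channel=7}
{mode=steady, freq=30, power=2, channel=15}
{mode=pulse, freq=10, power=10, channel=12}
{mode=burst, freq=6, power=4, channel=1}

The pattern is that an item is 'Positive' exactly when: freq ≥ 26.
Negative: {mode=steady, freq=7, power=8, channel=7}, since freq = 7. Positive: {mode=steady, freq=30, power=2, channel=15}, since freq = 30. Negative: {mode=pulse, freq=10, power=10, channel=12}, since freq = 10. Negative: {mode=burst, freq=6, power=4, channel=1}, since freq = 6.

Negative, Positive, Negative, Negative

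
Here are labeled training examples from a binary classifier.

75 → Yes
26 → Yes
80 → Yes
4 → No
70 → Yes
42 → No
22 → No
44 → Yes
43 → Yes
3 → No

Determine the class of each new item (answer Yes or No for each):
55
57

Yes, Yes

The common property of the 'Yes' items is: digit sum ≥ 7. No 'No' item has it.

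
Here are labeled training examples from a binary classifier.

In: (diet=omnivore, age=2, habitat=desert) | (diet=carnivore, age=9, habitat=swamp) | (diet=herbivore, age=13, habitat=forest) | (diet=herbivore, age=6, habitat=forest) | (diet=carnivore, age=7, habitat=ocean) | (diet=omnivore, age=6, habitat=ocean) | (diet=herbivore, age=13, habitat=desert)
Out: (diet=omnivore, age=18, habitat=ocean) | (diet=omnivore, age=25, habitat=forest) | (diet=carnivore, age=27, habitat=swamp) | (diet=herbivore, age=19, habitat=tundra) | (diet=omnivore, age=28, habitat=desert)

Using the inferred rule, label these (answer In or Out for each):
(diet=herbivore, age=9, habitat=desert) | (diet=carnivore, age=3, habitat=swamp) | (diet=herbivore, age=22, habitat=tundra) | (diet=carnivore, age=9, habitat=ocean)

In, In, Out, In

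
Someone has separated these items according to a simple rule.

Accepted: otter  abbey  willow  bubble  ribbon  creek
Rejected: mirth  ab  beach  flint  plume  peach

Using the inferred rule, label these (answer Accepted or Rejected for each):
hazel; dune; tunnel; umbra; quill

All 'Accepted' examples share one property — has a double letter — and every 'Rejected' example lacks it.
hazel → no doubled letter → Rejected.
dune → no doubled letter → Rejected.
tunnel → 'nn' doubled → Accepted.
umbra → no doubled letter → Rejected.
quill → 'll' doubled → Accepted.

Rejected, Rejected, Accepted, Rejected, Accepted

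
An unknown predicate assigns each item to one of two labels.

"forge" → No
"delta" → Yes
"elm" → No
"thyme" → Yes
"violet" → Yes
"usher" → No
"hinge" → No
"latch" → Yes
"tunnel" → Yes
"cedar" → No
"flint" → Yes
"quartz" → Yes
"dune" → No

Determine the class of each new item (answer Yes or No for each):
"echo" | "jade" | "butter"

The rule appears to be: contains 't'.
"echo": no 't' — doesn't qualify, so No. "jade": no 't' — doesn't qualify, so No. "butter": has 't' — checks out, so Yes.

No, No, Yes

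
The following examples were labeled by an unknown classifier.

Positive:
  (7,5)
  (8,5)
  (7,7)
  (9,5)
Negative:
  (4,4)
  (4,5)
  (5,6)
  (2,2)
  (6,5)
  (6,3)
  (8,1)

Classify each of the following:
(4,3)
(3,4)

The classifier is using: sum ≥ 12.

Negative, Negative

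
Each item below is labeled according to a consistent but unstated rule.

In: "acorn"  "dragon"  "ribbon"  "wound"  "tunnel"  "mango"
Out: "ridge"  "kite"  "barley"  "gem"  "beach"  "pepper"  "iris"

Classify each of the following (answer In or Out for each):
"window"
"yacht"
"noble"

The classifier is using: contains 'n'.
"window" → has 'n' → In.
"yacht" → no 'n' → Out.
"noble" → has 'n' → In.

In, Out, In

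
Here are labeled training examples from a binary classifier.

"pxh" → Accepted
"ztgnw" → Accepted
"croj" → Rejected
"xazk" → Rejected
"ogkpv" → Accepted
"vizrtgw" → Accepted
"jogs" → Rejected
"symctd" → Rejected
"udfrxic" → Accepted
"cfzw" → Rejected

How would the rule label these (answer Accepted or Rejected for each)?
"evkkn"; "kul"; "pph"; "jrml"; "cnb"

One predicate separates the groups cleanly: odd length.
"evkkn": Accepted (length 5). "kul": Accepted (length 3). "pph": Accepted (length 3). "jrml": Rejected (length 4). "cnb": Accepted (length 3).

Accepted, Accepted, Accepted, Rejected, Accepted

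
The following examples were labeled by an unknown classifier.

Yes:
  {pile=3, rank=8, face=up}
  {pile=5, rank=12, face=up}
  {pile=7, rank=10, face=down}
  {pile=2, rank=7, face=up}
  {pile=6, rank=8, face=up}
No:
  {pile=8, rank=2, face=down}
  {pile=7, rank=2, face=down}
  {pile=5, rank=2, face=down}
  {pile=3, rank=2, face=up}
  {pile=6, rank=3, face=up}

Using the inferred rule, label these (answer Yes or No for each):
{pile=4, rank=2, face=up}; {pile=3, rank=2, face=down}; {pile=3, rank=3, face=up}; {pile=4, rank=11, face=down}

No, No, No, Yes

The pattern is that an item is 'Yes' exactly when: rank ≥ 7.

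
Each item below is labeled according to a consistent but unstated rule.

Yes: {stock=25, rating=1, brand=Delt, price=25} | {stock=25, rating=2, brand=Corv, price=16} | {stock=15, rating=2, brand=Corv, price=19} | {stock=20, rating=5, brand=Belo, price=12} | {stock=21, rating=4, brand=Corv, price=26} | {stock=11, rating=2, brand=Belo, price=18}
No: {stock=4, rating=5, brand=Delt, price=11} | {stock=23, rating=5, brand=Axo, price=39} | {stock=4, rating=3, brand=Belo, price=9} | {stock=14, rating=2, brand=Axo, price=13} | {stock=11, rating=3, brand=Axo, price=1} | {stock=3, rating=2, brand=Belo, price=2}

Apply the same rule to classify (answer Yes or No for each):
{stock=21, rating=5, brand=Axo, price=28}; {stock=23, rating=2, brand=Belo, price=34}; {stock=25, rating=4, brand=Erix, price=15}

The classifier is using: brand is not Axo AND price ≥ 12.
{stock=21, rating=5, brand=Axo, price=28} — brand is Axo, price = 28, hence No.
{stock=23, rating=2, brand=Belo, price=34} — brand is Belo, price = 34, hence Yes.
{stock=25, rating=4, brand=Erix, price=15} — brand is Erix, price = 15, hence Yes.

No, Yes, Yes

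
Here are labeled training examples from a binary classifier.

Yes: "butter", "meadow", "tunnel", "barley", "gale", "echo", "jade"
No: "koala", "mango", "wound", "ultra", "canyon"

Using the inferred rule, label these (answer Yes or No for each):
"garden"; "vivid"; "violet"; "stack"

Yes, No, Yes, No

The simplest hypothesis consistent with all the labels is: contains 'e'.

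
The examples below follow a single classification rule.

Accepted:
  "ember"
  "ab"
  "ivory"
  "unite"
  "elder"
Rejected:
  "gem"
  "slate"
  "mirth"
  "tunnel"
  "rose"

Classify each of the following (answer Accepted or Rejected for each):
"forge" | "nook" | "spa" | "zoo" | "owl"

Rejected, Rejected, Rejected, Rejected, Accepted

All 'Accepted' examples share one property — starts with a vowel — and every 'Rejected' example lacks it.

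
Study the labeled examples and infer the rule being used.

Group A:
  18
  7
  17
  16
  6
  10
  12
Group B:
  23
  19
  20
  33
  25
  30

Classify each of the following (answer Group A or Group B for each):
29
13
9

Group B, Group A, Group A

The distinguishing property — at most 18 — holds for all the 'Group A' cases and none of the 'Group B' cases.
29: 29 > 18 — doesn't qualify, so Group B. 13: 13 ≤ 18 — passes, so Group A. 9: 9 ≤ 18 — passes, so Group A.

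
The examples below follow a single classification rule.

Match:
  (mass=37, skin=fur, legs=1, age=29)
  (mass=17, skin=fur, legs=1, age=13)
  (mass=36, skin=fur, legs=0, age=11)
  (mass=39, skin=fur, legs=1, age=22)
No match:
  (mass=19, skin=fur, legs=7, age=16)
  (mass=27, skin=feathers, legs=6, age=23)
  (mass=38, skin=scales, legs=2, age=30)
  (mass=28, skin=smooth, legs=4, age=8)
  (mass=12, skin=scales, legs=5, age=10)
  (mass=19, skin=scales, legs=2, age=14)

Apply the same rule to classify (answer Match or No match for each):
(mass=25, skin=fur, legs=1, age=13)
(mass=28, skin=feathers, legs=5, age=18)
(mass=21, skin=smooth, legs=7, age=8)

The common property of the 'Match' items is: legs ≤ 1. No 'No match' item has it.

Match, No match, No match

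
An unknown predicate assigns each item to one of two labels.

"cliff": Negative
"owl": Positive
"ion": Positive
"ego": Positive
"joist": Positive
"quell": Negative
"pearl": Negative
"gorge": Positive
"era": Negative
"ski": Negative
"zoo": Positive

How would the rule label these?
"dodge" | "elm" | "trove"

Positive, Negative, Positive

All 'Positive' examples share one property — contains 'o' — and every 'Negative' example lacks it.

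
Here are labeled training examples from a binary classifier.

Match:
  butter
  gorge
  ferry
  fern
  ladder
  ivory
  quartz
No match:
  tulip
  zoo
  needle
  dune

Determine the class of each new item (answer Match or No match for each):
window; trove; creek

No match, Match, Match

The rule appears to be: contains 'r'.
window → no 'r' → No match.
trove → has 'r' → Match.
creek → has 'r' → Match.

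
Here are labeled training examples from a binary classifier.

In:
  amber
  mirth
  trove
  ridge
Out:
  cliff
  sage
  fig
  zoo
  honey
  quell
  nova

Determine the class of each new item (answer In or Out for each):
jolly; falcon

Out, Out

Every 'In' example satisfies: contains 'r'. None of the 'Out' examples do.
jolly: no 'r' — fails this test, so Out.
falcon: no 'r' — fails this test, so Out.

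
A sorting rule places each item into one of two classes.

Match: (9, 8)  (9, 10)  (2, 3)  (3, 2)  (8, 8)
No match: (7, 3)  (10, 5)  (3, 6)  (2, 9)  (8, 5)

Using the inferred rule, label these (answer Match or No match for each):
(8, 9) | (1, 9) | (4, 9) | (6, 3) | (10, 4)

All 'Match' examples share one property — |first − second| ≤ 1 — and every 'No match' example lacks it.
(8, 9): |8−9| = 1, has this property → Match. (1, 9): |1−9| = 8, fails the rule → No match. (4, 9): |4−9| = 5, fails the rule → No match. (6, 3): |6−3| = 3, fails the rule → No match. (10, 4): |10−4| = 6, fails the rule → No match.

Match, No match, No match, No match, No match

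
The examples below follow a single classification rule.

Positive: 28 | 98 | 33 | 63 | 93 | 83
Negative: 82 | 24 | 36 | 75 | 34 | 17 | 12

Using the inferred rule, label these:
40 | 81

Checking candidate rules against both groups, what survives is: ≡ 3 (mod 5).

Negative, Negative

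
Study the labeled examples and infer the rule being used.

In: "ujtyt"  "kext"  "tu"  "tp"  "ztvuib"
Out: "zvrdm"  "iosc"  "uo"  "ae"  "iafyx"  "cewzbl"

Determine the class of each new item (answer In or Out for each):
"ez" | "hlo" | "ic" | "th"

Out, Out, Out, In

Looking at the examples, the only property every 'In' case has and every 'Out' case lacks is: contains 't'.
"ez": no 't' — lacks this property, so Out.
"hlo": no 't' — lacks this property, so Out.
"ic": no 't' — lacks this property, so Out.
"th": has 't' — fits, so In.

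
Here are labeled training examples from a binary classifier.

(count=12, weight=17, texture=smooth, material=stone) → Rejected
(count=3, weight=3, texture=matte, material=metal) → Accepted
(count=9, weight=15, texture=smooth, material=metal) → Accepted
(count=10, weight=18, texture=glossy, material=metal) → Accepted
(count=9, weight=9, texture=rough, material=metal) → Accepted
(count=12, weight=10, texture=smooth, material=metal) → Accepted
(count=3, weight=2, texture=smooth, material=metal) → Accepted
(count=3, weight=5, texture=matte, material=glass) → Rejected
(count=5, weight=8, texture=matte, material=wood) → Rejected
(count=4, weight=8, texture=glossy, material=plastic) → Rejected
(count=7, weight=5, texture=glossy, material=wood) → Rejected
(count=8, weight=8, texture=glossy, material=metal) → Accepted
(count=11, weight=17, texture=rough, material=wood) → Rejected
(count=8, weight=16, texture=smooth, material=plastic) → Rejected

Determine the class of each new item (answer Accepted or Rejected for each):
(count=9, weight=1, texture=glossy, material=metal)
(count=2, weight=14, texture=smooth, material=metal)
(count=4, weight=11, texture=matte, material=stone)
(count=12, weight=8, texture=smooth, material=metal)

The distinguishing property — material is metal — holds for all the 'Accepted' cases and none of the 'Rejected' cases.
Accepted: (count=9, weight=1, texture=glossy, material=metal), since material is metal. Accepted: (count=2, weight=14, texture=smooth, material=metal), since material is metal. Rejected: (count=4, weight=11, texture=matte, material=stone), since material is stone. Accepted: (count=12, weight=8, texture=smooth, material=metal), since material is metal.

Accepted, Accepted, Rejected, Accepted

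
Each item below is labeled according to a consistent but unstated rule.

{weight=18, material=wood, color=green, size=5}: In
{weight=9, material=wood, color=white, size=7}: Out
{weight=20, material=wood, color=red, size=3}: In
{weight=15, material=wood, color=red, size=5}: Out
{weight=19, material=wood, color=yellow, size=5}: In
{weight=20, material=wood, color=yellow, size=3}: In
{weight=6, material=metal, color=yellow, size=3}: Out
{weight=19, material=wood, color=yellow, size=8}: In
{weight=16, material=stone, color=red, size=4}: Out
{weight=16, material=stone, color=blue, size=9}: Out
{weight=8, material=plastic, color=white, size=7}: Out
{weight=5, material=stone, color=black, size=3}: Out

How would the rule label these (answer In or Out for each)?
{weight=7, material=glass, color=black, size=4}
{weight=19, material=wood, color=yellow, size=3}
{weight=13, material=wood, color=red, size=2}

Out, In, Out

Every 'In' example satisfies: weight ≥ 18. None of the 'Out' examples do.
{weight=7, material=glass, color=black, size=4}: weight = 7 — does not satisfy this, so Out.
{weight=19, material=wood, color=yellow, size=3}: weight = 19 — matches, so In.
{weight=13, material=wood, color=red, size=2}: weight = 13 — does not satisfy this, so Out.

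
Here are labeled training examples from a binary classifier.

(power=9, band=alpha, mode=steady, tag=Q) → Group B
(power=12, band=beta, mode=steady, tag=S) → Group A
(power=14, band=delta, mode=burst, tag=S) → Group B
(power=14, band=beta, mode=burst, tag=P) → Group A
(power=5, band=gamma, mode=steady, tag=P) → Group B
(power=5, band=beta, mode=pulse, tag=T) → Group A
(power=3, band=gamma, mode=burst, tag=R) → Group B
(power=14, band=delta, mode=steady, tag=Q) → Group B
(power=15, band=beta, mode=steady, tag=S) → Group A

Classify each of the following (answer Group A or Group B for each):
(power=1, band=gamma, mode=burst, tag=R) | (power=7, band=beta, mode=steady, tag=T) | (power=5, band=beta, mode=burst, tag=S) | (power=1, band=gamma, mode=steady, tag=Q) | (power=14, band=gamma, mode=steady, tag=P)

Group B, Group A, Group A, Group B, Group B

The pattern is that an item is 'Group A' exactly when: band is beta.
(power=1, band=gamma, mode=burst, tag=R): band is gamma, fails this test → Group B.
(power=7, band=beta, mode=steady, tag=T): band is beta, has this property → Group A.
(power=5, band=beta, mode=burst, tag=S): band is beta, has this property → Group A.
(power=1, band=gamma, mode=steady, tag=Q): band is gamma, fails this test → Group B.
(power=14, band=gamma, mode=steady, tag=P): band is gamma, fails this test → Group B.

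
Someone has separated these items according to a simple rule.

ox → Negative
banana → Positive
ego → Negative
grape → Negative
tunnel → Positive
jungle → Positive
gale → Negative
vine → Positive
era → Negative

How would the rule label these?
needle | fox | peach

Positive, Negative, Negative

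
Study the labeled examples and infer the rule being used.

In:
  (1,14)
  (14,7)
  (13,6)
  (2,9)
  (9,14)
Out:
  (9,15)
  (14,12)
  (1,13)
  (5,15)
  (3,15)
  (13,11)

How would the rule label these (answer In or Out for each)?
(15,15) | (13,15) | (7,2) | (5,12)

One predicate separates the groups cleanly: sum is odd.
(15,15): 15+15 = 30 — fails the rule, so Out.
(13,15): 13+15 = 28 — fails the rule, so Out.
(7,2): 7+2 = 9 — passes, so In.
(5,12): 5+12 = 17 — passes, so In.

Out, Out, In, In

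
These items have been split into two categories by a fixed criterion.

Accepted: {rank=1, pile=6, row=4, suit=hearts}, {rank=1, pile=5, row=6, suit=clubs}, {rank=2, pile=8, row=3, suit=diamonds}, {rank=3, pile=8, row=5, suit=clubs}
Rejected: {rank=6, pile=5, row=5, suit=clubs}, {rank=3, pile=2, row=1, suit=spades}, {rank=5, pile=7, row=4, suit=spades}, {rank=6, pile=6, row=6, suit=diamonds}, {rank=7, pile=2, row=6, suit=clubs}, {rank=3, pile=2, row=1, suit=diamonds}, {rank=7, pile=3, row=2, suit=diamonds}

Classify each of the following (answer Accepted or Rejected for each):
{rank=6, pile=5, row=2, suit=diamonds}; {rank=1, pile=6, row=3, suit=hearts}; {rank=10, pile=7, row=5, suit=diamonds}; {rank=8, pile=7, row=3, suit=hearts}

Every 'Accepted' example satisfies: rank ≤ 3 AND row ≥ 2. None of the 'Rejected' examples do.
{rank=6, pile=5, row=2, suit=diamonds}: rank = 6, row = 2, does not fit → Rejected. {rank=1, pile=6, row=3, suit=hearts}: rank = 1, row = 3, meets the rule → Accepted. {rank=10, pile=7, row=5, suit=diamonds}: rank = 10, row = 5, does not fit → Rejected. {rank=8, pile=7, row=3, suit=hearts}: rank = 8, row = 3, does not fit → Rejected.

Rejected, Accepted, Rejected, Rejected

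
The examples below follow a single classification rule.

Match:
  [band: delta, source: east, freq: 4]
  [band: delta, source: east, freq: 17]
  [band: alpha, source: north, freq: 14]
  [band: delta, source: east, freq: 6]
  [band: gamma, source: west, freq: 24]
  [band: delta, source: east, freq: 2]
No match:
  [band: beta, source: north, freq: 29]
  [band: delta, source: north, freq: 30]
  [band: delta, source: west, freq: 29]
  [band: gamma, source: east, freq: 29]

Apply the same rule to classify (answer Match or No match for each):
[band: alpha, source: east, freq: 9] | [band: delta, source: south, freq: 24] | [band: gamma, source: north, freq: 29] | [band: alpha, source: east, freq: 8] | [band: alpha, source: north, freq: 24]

Rule: freq ≤ 24. This holds for each 'Match' example and fails for each 'No match' one.
[band: alpha, source: east, freq: 9] → freq = 9 → Match.
[band: delta, source: south, freq: 24] → freq = 24 → Match.
[band: gamma, source: north, freq: 29] → freq = 29 → No match.
[band: alpha, source: east, freq: 8] → freq = 8 → Match.
[band: alpha, source: north, freq: 24] → freq = 24 → Match.

Match, Match, No match, Match, Match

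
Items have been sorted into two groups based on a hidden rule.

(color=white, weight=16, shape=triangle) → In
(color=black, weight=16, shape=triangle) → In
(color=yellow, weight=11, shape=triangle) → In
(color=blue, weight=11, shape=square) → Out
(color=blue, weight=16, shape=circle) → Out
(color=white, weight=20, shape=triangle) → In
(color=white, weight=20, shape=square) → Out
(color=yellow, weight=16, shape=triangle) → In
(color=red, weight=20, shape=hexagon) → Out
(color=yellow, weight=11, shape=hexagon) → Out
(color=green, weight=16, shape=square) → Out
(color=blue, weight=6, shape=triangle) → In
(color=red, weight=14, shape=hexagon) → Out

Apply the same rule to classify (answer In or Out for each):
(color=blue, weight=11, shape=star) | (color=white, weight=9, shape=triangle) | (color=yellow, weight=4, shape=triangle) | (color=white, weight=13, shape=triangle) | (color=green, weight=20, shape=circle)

Looking at the examples, the only property every 'In' case has and every 'Out' case lacks is: shape is triangle.
(color=blue, weight=11, shape=star) — shape is star, hence Out.
(color=white, weight=9, shape=triangle) — shape is triangle, hence In.
(color=yellow, weight=4, shape=triangle) — shape is triangle, hence In.
(color=white, weight=13, shape=triangle) — shape is triangle, hence In.
(color=green, weight=20, shape=circle) — shape is circle, hence Out.

Out, In, In, In, Out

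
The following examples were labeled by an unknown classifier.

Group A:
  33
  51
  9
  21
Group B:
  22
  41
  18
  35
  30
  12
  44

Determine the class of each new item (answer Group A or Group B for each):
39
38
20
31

Looking at the examples, the only property every 'Group A' case has and every 'Group B' case lacks is: ≡ 3 (mod 6).

Group A, Group B, Group B, Group B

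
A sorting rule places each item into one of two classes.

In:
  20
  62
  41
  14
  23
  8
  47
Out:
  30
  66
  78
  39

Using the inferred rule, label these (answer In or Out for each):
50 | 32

'In' ⟺ not a multiple of 3.
50: 50 = 3·16 + 2, passes → In.
32: 32 = 3·10 + 2, passes → In.

In, In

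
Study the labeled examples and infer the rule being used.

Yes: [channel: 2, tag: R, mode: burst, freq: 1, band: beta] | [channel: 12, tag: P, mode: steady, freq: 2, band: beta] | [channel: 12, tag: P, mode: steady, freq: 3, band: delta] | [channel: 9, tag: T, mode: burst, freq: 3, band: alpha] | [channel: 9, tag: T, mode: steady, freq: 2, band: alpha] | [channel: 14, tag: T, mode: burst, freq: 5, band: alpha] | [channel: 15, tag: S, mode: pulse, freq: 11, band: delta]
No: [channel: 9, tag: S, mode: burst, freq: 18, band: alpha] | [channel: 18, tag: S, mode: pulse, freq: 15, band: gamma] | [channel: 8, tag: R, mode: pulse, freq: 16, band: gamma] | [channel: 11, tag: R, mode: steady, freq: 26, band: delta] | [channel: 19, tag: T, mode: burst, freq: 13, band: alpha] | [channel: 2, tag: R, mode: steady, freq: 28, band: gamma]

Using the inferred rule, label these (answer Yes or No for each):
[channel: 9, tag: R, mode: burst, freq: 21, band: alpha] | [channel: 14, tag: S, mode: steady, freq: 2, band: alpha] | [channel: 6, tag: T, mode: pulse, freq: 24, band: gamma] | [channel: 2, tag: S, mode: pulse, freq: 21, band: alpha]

No, Yes, No, No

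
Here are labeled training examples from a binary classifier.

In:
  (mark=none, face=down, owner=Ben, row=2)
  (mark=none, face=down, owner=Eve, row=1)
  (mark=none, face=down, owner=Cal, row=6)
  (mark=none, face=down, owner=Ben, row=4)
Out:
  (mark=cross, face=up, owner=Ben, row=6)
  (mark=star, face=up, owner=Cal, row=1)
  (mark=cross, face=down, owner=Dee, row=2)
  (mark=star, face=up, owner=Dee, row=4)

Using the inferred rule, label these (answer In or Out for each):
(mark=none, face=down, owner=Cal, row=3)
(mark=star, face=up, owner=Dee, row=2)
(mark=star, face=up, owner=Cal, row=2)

Looking at the examples, the only property every 'In' case has and every 'Out' case lacks is: mark is none.
(mark=none, face=down, owner=Cal, row=3) — mark is none, hence In.
(mark=star, face=up, owner=Dee, row=2) — mark is star, hence Out.
(mark=star, face=up, owner=Cal, row=2) — mark is star, hence Out.

In, Out, Out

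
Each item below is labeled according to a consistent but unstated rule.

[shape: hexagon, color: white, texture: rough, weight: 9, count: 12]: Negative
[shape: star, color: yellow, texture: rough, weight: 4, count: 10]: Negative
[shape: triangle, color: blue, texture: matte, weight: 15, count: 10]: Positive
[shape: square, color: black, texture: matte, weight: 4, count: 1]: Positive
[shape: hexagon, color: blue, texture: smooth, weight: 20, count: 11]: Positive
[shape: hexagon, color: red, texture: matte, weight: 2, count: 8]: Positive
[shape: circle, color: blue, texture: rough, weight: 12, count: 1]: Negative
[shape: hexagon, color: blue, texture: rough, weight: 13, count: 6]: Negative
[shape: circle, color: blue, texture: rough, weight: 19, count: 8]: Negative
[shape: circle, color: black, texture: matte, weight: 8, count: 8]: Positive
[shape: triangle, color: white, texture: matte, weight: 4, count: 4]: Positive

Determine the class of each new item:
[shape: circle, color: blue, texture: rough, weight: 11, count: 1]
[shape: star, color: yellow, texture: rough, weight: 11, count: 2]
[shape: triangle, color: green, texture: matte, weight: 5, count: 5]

One predicate separates the groups cleanly: texture is not rough.

Negative, Negative, Positive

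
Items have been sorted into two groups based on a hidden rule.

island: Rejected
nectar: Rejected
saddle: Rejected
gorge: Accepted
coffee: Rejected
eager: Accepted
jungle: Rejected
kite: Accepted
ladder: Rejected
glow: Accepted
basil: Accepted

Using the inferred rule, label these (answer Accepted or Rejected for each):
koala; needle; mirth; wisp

The rule appears to be: length ≤ 5.
koala — length 5, hence Accepted. needle — length 6, hence Rejected. mirth — length 5, hence Accepted. wisp — length 4, hence Accepted.

Accepted, Rejected, Accepted, Accepted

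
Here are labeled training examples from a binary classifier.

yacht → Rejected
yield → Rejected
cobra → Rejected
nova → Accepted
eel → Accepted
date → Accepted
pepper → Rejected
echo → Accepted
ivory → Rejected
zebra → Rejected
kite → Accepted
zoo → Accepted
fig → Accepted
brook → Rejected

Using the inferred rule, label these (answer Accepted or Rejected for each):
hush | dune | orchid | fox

Accepted, Accepted, Rejected, Accepted

The pattern is that an item is 'Accepted' exactly when: length ≤ 4.
Accepted: hush, since length 4. Accepted: dune, since length 4. Rejected: orchid, since length 6. Accepted: fox, since length 3.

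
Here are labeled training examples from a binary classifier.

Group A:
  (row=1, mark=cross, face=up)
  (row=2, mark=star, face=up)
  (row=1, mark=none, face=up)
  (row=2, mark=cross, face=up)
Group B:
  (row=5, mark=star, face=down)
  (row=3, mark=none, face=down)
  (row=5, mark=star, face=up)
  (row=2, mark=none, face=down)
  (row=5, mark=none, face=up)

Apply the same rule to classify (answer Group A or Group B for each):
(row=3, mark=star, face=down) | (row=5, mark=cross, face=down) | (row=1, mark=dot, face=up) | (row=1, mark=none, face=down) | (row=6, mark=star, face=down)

Group B, Group B, Group A, Group B, Group B

The distinguishing property — face is up AND row ≤ 2 — holds for all the 'Group A' cases and none of the 'Group B' cases.
(row=3, mark=star, face=down) — face is down, row = 3, hence Group B. (row=5, mark=cross, face=down) — face is down, row = 5, hence Group B. (row=1, mark=dot, face=up) — face is up, row = 1, hence Group A. (row=1, mark=none, face=down) — face is down, row = 1, hence Group B. (row=6, mark=star, face=down) — face is down, row = 6, hence Group B.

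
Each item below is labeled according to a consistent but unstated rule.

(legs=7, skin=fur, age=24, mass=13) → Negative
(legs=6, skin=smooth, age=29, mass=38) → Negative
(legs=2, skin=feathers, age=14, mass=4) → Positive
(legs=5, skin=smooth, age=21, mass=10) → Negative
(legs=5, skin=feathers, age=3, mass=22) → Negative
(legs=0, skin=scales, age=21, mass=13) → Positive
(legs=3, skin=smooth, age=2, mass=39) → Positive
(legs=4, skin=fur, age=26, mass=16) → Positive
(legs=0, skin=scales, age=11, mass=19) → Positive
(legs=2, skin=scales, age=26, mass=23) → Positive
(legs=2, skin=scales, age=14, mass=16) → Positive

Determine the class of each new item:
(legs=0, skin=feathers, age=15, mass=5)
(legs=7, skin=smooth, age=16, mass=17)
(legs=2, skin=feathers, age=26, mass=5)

The classifier is using: legs ≤ 4.
(legs=0, skin=feathers, age=15, mass=5): Positive (legs = 0).
(legs=7, skin=smooth, age=16, mass=17): Negative (legs = 7).
(legs=2, skin=feathers, age=26, mass=5): Positive (legs = 2).

Positive, Negative, Positive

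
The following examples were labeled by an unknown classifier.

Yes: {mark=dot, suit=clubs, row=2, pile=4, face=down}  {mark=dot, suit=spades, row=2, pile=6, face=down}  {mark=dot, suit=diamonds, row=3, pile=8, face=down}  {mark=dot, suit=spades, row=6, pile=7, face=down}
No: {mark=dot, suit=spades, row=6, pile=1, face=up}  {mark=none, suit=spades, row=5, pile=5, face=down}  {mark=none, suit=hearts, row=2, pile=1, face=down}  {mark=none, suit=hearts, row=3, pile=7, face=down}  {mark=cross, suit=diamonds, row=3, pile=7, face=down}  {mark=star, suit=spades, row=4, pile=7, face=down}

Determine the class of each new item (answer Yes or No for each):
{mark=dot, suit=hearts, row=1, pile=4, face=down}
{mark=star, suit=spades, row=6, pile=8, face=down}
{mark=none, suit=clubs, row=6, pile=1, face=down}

Yes, No, No

A rule that fits every label: mark is dot AND face is down — true of each 'Yes' example, false of each 'No' one.
{mark=dot, suit=hearts, row=1, pile=4, face=down}: mark is dot, face is down, passes → Yes.
{mark=star, suit=spades, row=6, pile=8, face=down}: mark is star, face is down, doesn't qualify → No.
{mark=none, suit=clubs, row=6, pile=1, face=down}: mark is none, face is down, doesn't qualify → No.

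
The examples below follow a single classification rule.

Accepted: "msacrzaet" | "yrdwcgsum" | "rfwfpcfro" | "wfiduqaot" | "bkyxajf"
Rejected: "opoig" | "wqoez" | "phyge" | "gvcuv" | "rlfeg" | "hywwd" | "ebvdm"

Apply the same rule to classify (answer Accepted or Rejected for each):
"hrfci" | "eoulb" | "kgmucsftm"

A rule that fits every label: length ≥ 7 — true of each 'Accepted' example, false of each 'Rejected' one.
"hrfci": length 5, fails the rule → Rejected.
"eoulb": length 5, fails the rule → Rejected.
"kgmucsftm": length 9, checks out → Accepted.

Rejected, Rejected, Accepted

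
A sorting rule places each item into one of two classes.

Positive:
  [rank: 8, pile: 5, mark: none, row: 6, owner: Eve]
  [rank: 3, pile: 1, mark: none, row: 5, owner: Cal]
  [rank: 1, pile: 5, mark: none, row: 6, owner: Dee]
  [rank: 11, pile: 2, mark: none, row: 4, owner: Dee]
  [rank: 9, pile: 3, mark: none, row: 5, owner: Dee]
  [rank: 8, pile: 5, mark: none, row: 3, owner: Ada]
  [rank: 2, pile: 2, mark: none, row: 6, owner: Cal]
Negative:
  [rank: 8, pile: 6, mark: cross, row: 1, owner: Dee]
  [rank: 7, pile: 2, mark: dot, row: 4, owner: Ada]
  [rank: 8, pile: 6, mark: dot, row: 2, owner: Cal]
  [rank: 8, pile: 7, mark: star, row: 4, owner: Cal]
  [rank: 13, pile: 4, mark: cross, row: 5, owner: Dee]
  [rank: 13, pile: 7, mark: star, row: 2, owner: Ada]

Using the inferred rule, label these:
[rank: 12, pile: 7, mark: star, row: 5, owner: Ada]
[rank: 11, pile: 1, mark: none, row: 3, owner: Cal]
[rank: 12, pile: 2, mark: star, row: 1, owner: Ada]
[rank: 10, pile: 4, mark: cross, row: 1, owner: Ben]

Negative, Positive, Negative, Negative

The common property of the 'Positive' items is: mark is none. No 'Negative' item has it.
[rank: 12, pile: 7, mark: star, row: 5, owner: Ada]: mark is star — does not fit, so Negative. [rank: 11, pile: 1, mark: none, row: 3, owner: Cal]: mark is none — fits, so Positive. [rank: 12, pile: 2, mark: star, row: 1, owner: Ada]: mark is star — does not fit, so Negative. [rank: 10, pile: 4, mark: cross, row: 1, owner: Ben]: mark is cross — does not fit, so Negative.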